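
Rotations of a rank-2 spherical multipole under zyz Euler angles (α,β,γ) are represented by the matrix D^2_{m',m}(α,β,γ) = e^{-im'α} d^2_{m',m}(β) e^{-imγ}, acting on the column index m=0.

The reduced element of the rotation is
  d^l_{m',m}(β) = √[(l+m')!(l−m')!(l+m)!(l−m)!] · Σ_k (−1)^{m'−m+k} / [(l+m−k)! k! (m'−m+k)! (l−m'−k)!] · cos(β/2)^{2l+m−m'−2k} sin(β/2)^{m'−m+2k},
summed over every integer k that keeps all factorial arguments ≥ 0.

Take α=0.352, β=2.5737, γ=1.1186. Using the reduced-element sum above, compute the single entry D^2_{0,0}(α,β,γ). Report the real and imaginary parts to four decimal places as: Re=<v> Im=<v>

First d^2_{0,0}(β=2.5737), then the phase factors e^{-i(0)α} and e^{-i(0)γ}:
Half-angle: c=0.280146, s=0.959957. N=√(2·2·2·2)=4.000000
The bounds max(0,m−m')=0 and min(l+m,l−m')=2 give 3 terms
  k=0: (−1)^0·4.0000/(4)·0.2801^4·0.9600^0 = +0.006159
  k=1: (−1)^1·4.0000/(1)·0.2801^2·0.9600^2 = -0.289290
  k=2: (−1)^2·4.0000/(4)·0.2801^0·0.9600^4 = +0.849196
d^2_{0,0}(2.5737) = +0.006159 -0.289290 +0.849196 = +0.566065
Attach z-rotation phases: D = e^{-i(0)(0.3520)}·(+0.566065)·e^{-i(0)(1.1186)} = +0.566065+0.000000i

Re=0.5661 Im=0.0000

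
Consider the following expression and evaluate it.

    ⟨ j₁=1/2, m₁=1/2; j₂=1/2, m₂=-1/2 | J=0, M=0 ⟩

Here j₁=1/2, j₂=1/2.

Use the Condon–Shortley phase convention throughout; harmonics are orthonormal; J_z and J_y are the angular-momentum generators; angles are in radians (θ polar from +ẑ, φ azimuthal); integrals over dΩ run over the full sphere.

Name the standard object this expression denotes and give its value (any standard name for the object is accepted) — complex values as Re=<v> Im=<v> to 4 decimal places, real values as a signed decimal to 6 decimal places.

This is a Clebsch–Gordan (vector-coupling) coefficient.
√[1·1!0!0!/2! · 1!0!0!1!0!0!] = √(1/2)
  +(−1)^0/∏(0,1,0,0,0,0)! = 1  (running 1)
⟨..|..⟩ = √(1/2)·(1) = +0.707107

Clebsch–Gordan coefficient, +√(1/2) ≈ +0.707107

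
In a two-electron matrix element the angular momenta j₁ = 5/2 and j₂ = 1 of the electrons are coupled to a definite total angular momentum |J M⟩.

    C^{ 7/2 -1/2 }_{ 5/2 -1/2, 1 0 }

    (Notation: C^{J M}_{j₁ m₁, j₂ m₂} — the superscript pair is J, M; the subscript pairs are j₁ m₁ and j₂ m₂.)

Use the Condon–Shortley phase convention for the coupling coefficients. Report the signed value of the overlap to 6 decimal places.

j₁+j₂−J=0  J+j₁−j₂=5  J−j₁+j₂=2  j₁+j₂+J+1=8
(j₁±m₁, j₂±m₂, J±M) = (2,3,1,1,3,4)
P² = 576/7
sum k=0..0:
  [0] +1/12 = 1/12
S = 1/12
C² = P²·S² = 4/7 ; C = +0.755929

+√(4/7) ≈ +0.755929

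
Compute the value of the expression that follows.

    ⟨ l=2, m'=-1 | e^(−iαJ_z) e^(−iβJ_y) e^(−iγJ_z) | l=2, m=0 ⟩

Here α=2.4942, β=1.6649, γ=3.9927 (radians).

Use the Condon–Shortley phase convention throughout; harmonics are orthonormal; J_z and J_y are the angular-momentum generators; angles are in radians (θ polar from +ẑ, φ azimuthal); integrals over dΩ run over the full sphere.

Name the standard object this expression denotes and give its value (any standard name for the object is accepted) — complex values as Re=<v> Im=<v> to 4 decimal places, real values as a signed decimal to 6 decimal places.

This is a Wigner D-matrix element — the rotation-matrix element ⟨l m'| R(α,β,γ) |l m⟩ in the angular-momentum basis.
First d^2_{-1,0}(β=1.6649), then the phase factors e^{-i(-1)α} and e^{-i(0)γ}:
c=cos(1.664900/2)=0.673066, s=sin(1.664900/2)=0.739583; N=√[1·6·2·2]=4.898979
Admissible k: 1..2 (factorial args all ≥0)
  k=1: (−1)^0·4.8990/(2)·0.6731^3·0.7396^1 = +0.552376
  k=2: (−1)^1·4.8990/(2)·0.6731^1·0.7396^3 = -0.666950
d^2_{-1,0}(1.6649) = +0.552376 -0.666950 = -0.114574
Phases: e^{-i·(-1)·2.4942}=-0.797659+0.603109i, e^{-i·(0)·3.9927}=+1.000000+0.000000i ⇒ D=+0.091391-0.069100i

Wigner D-matrix element, Re=0.0914 Im=-0.0691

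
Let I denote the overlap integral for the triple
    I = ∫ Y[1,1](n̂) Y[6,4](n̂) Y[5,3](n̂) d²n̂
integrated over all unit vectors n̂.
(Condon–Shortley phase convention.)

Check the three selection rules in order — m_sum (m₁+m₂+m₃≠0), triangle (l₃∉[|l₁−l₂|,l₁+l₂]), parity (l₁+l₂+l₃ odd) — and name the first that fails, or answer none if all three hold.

m_sum

m₁+m₂+m₃ = 1 + 4 + 3 = 8  ✗
triangle: |1−6|=5 ≤ l₃=5 ≤ 1+6=7
parity: l₁+l₂+l₃ = 12 is even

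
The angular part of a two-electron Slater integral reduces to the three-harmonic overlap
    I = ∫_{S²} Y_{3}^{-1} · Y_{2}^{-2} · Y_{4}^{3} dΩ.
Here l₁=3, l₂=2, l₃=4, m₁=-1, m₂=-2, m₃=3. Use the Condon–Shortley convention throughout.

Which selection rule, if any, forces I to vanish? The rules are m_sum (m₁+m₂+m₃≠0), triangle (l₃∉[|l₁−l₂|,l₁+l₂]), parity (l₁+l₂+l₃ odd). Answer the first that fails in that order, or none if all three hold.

m₁+m₂+m₃ = -1 − 2 + 3 = 0  ✓
triangle: |3−2|=1 ≤ l₃=4 ≤ 3+2=5  ✓
parity: l₁+l₂+l₃ = 9 is odd  ✗

parity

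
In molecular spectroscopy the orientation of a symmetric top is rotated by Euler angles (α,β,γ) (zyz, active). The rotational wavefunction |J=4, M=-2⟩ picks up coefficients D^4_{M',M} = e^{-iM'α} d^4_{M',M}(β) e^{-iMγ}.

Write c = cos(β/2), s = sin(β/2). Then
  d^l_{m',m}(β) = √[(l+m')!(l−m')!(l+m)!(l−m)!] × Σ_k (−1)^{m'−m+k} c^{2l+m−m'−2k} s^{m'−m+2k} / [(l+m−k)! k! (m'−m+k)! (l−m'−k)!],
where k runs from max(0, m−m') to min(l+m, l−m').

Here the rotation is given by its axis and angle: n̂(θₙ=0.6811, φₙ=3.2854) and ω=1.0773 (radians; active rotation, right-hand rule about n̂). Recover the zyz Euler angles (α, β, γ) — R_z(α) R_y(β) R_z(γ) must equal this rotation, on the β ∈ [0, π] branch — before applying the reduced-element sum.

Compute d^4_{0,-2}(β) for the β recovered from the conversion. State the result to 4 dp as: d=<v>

d=0.4999

Axis–angle → zyz. n̂ = (sinθₙcosφₙ, sinθₙsinφₙ, cosθₙ) = (-0.623148, -0.090236, +0.776881), ω = 1.0773.
R = I cosω + sinω [n̂]ₓ + (1−cosω) n̂n̂ᵀ gives
  R = [+0.678075, -0.654591, -0.334254; +0.713778, +0.477993, +0.511901; -0.175315, -0.585690, +0.791348]
β = atan2(√(R₁₃²+R₂₃²), R₃₃) = 0.657785; α = atan2(R₂₃, R₁₃) mod 2π = 2.149253; γ = atan2(R₃₂, −R₃₁) mod 2π = 5.003231
d^4_{0,-2}(β=0.6578) via the finite sum:
With c≡cos(β/2)=0.946401 and s≡sin(β/2)=0.322995, N=[24·24·2·720]^{1/2}=910.735966
Admissible k: 0..2 (factorial args all ≥0)
  k=0: (−1)^2·910.7360/(96)·0.9464^6·0.3230^2 = +0.711154
  k=1: (−1)^3·910.7360/(36)·0.9464^4·0.3230^4 = -0.220889
  k=2: (−1)^4·910.7360/(96)·0.9464^2·0.3230^6 = +0.009648
d^4_{0,-2}(0.6578) = +0.711154 -0.220889 +0.009648 = +0.499913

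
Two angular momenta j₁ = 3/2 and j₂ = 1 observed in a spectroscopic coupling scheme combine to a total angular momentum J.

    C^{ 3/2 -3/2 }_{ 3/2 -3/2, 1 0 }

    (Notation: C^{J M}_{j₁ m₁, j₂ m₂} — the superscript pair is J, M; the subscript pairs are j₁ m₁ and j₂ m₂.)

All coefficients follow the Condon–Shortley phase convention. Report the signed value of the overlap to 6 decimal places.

−√(3/5) ≈ -0.774597

triangle: 1!·2!·1!/5! = 2/120
(j±m)!: 0!·3!·1!·1!·0!·3! = 36
prefactor² = (2J+1)·Δ·N² = 12/5
  k=1: −1/(1!·0!·2!·0!·0!·1!) = -1/2
Σ = -1/2  ⇒  CG² = 12/5·(-1/2)² = 3/5
CG = −√(3/5) = -0.774597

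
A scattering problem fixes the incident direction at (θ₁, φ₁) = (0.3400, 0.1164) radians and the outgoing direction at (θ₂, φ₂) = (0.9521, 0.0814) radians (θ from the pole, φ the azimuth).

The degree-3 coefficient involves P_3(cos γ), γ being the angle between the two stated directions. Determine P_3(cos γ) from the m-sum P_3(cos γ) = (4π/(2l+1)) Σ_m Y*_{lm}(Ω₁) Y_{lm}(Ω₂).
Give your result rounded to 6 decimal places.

Term-by-term m-sum for l=3 (normalisation 4π/7 = 1.795196):
  m=-3: Y*=+0.014540+0.005294i  Y=+0.218866-0.054536i  product +0.003471+0.000366i
  m=-2: Y*=+0.104262+0.024720i  Y=+0.388149-0.063755i  product +0.042045+0.002948i
  m=-1: Y*=+0.368663+0.043107i  Y=+0.178918-0.014596i  product +0.066590+0.002332i
  m=+0: Y*=+0.507995-0.000000i  Y=-0.285291+0.000000i  product -0.144926+0.000000i
  m=+1: Y*=-0.368663+0.043107i  Y=-0.178918-0.014596i  product +0.066590-0.002332i
  m=+2: Y*=+0.104262-0.024720i  Y=+0.388149+0.063755i  product +0.042045-0.002948i
  m=+3: Y*=-0.014540+0.005294i  Y=-0.218866-0.054536i  product +0.003471-0.000366i
Σ over m = +0.079285-0.000000i; ×(4π/7) → +0.142333-0.000000i. Real part: 0.142333

0.142333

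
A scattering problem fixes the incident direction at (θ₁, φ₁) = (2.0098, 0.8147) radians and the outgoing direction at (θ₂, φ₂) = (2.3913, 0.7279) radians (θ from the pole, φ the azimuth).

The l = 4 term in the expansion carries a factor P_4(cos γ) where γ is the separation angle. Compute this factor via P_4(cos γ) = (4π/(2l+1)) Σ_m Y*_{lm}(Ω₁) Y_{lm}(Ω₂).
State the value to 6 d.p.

0.374747

Addition theorem: P_4(cos γ) = (4π/9) Σ_m Y*_{lm}(Ω₁) Y_{lm}(Ω₂), m = −4…4:
  [-4]  conj(Y_{4,-4})(Ω₁) = -0.29504 - 0.03474j ; Y_{4,-4}(Ω₂) = -0.09314 - 0.02181j ; Δ = 0.02672 + 0.00967j
  [-3]  conj(Y_{4,-3})(Ω₁) = 0.30241 - 0.25343j ; Y_{4,-3}(Ω₂) = 0.16696 + 0.23742j ; Δ = 0.11066 + 0.02949j
  [-2]  conj(Y_{4,-2})(Ω₁) = -0.00425 + 0.07240j ; Y_{4,-2}(Ω₂) = 0.04900 - 0.42419j ; Δ = 0.03050 + 0.00535j
  [-1]  conj(Y_{4,-1})(Ω₁) = 0.21671 + 0.22980j ; Y_{4,-1}(Ω₂) = -0.13134 + 0.11704j ; Δ = -0.05536 - 0.00482j
  [+0]  conj(Y_{4,0})(Ω₁) = -0.13513 + 0.00000j ; Y_{4,0}(Ω₂) = -0.32069 + 0.00000j ; Δ = 0.04334 + 0.00000j
  [+1]  conj(Y_{4,1})(Ω₁) = -0.21671 + 0.22980j ; Y_{4,1}(Ω₂) = 0.13134 + 0.11704j ; Δ = -0.05536 + 0.00482j
  [+2]  conj(Y_{4,2})(Ω₁) = -0.00425 - 0.07240j ; Y_{4,2}(Ω₂) = 0.04900 + 0.42419j ; Δ = 0.03050 - 0.00535j
  [+3]  conj(Y_{4,3})(Ω₁) = -0.30241 - 0.25343j ; Y_{4,3}(Ω₂) = -0.16696 + 0.23742j ; Δ = 0.11066 - 0.02949j
  [+4]  conj(Y_{4,4})(Ω₁) = -0.29504 + 0.03474j ; Y_{4,4}(Ω₂) = -0.09314 + 0.02181j ; Δ = 0.02672 - 0.00967j
Σ over m = 0.26839 - 0.00000j; ×(4π/9) → 0.37475 - 0.00000j. Real part: 0.374747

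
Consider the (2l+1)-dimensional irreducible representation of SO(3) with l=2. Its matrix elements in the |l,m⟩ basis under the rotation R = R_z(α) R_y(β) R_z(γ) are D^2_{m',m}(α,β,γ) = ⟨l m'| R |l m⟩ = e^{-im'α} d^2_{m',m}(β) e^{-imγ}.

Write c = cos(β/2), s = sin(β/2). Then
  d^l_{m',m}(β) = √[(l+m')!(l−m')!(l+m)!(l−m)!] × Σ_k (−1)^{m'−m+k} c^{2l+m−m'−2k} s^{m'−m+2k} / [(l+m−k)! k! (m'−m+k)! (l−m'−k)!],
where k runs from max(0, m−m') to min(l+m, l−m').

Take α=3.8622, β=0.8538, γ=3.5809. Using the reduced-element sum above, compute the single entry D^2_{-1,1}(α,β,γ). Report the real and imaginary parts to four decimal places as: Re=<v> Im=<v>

First d^2_{-1,1}(β=0.8538), then the phase factors e^{-i(-1)α} and e^{-i(1)γ}:
Half-angle: c=0.910254, s=0.414051. N=√(1·6·6·1)=6.000000
The bounds max(0,m−m')=2 and min(l+m,l−m')=3 give 2 terms
  k=2: (−1)^0·6.0000/(2)·0.9103^2·0.4141^2 = +0.426142
  k=3: (−1)^1·6.0000/(6)·0.9103^0·0.4141^4 = -0.029391
d^2_{-1,1}(0.8538) = +0.426142 -0.029391 = +0.396750
Attach z-rotation phases: D = e^{-i(-1)(3.8622)}·(+0.396750)·e^{-i(1)(3.5809)} = +0.381156+0.110140i

Re=0.3812 Im=0.1101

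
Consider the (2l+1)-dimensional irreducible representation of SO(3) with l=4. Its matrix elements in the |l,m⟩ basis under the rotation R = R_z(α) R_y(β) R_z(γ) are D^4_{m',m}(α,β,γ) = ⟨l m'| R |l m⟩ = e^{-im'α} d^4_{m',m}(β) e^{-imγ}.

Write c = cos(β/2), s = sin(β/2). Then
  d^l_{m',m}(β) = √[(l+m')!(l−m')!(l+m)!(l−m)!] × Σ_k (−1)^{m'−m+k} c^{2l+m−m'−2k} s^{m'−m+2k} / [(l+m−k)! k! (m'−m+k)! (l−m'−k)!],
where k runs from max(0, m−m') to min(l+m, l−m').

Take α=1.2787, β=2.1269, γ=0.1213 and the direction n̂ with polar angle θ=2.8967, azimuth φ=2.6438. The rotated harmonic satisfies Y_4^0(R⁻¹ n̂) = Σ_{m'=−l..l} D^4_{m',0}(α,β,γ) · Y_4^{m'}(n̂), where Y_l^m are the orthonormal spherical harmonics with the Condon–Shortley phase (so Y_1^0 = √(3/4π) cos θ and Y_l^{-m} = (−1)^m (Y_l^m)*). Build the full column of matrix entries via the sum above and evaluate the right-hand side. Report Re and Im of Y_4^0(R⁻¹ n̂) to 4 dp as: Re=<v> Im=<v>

Need the full column D^4_{m',0} for m'=−4..4 at α=1.2787, β=2.1269, γ=0.1213.
cos(β/2)=0.485860, sin(β/2)=0.874037
d^4_{-4,0}: single k=4 term ⇒ +0.272089;  D = +0.106560-0.250354i
d^4_{-3,0}: k∈[3..4] ⇒ +0.213898 -0.692222 = -0.478323;  D = +0.367529+0.306130i
d^4_{-2,0}: k∈[2..4] ⇒ +0.095333 -0.822720 +0.998439 = +0.271052;  D = -0.226100+0.149492i
d^4_{-1,0}: k∈[1..4] ⇒ +0.024982 -0.485075 +1.569811 -0.846709 = +0.263008;  D = +0.075736+0.251868i
d^4_{0,0}: k∈[0..4] ⇒ +0.003105 -0.160784 +1.170751 -1.683915 +0.340595 = -0.330248;  D = -0.330248+0.000000i
d^4_{1,0}: k∈[0..3] ⇒ -0.024982 +0.485075 -1.569811 +0.846709 = -0.263008;  D = -0.075736+0.251868i
d^4_{2,0}: k∈[0..2] ⇒ +0.095333 -0.822720 +0.998439 = +0.271052;  D = -0.226100-0.149492i
d^4_{3,0}: k∈[0..1] ⇒ -0.213898 +0.692222 = +0.478323;  D = -0.367529+0.306130i
d^4_{4,0}: single k=0 term ⇒ +0.272089;  D = +0.106560+0.250354i
Y_4^{m'}(θ=2.8967,φ=2.6438) and Σ D·Y over m':
  (+0.1066-0.2504i)·(-0.0006+0.0014i)  (+0.3675+0.3061i)·(+0.0013+0.0173i)  (-0.2261+0.1495i)·(+0.0598+0.0922i)  (+0.0757+0.2519i)·(+0.3509+0.1907i)  (-0.3302+0.0000i)·(+0.6103+0.0000i)  (-0.0757+0.2519i)·(-0.3509+0.1907i)  (-0.2261-0.1495i)·(+0.0598-0.0922i)  (-0.3675+0.3061i)·(-0.0013+0.0173i)  (+0.1066+0.2504i)·(-0.0006-0.0014i)
Y_4^0(R⁻¹ n̂) = -0.308085+0.000000i

Re=-0.3081 Im=0.0000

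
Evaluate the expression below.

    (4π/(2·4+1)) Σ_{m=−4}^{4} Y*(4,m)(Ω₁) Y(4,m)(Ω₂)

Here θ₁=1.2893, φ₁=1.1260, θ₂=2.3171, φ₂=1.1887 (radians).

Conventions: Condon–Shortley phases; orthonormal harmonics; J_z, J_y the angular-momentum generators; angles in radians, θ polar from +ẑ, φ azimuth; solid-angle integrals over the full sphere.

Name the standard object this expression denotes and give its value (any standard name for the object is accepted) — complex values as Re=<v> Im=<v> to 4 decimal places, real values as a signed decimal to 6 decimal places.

Legendre polynomial (addition theorem), -0.312305

This sum is the spherical-harmonic addition theorem: it equals the Legendre polynomial P_l(cos γ) of the angle γ between the two directions.
Expand P_4 via completeness: Σ_{m} conj(Y_{4,m}) at Ω₁ times Y_{4,m} at Ω₂ —
  m=-4: (-0.077968, -0.368715) × (0.005452, 0.128475) = (0.046946, -0.012027)  (running Σ = (0.046946, -0.012027))
  m=-3: (-0.299671, -0.072194) × (0.306477, -0.138524) = (-0.101843, 0.019386)  (running Σ = (-0.054897, 0.007359))
  m=-2: (0.089389, -0.110268) × (-0.289872, -0.277832) = (-0.056548, 0.007128)  (running Σ = (-0.111445, 0.014487))
  m=-1: (-0.133620, -0.280330) × (-0.019926, 0.049587) = (0.016563, -0.001040)  (running Σ = (-0.094881, 0.013447))
  m=0: (0.094504, -0.000000) × (-0.358813, 0.000000) = (-0.033909, 0.000000)  (running Σ = (-0.128791, 0.013447))
  m=1: (0.133620, -0.280330) × (0.019926, 0.049587) = (0.016563, 0.001040)  (running Σ = (-0.112227, 0.014487))
  m=2: (0.089389, 0.110268) × (-0.289872, 0.277832) = (-0.056548, -0.007128)  (running Σ = (-0.168775, 0.007359))
  m=3: (0.299671, -0.072194) × (-0.306477, -0.138524) = (-0.101843, -0.019386)  (running Σ = (-0.270618, -0.012027))
  m=4: (-0.077968, 0.368715) × (0.005452, -0.128475) = (0.046946, 0.012027)  (running Σ = (-0.223672, 0.000000))
Accumulated sum (-0.223672, 0.000000); after 4π/(2l+1) scaling, (-0.312305, 0.000000) ⇒ P_4 = -0.312305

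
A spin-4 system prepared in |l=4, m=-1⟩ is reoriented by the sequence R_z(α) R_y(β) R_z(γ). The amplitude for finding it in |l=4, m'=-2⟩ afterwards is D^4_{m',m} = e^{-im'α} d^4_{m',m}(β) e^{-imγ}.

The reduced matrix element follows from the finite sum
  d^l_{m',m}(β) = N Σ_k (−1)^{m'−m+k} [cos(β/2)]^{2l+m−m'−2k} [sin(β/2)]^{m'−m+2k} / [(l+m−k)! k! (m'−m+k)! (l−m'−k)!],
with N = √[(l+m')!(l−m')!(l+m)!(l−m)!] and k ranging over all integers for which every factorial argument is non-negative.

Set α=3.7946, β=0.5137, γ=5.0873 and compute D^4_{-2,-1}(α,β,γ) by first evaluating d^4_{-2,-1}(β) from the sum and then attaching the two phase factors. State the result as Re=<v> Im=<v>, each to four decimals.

Re=0.5691 Im=0.0629

First d^4_{-2,-1}(β=0.5137), then the phase factors e^{-i(-2)α} and e^{-i(-1)γ}:
With c≡cos(β/2)=0.967195 and s≡sin(β/2)=0.254035, N=[2·720·6·120]^{1/2}=1018.233765
k: max(0,(-1)−(-2))=1 … min(4+(-1),4−(-2))=3
  k=1: (−1)^0·1018.2338/(240)·0.9672^7·0.2540^1 = +0.853352
  k=2: (−1)^1·1018.2338/(48)·0.9672^5·0.2540^3 = -0.294346
  k=3: (−1)^2·1018.2338/(72)·0.9672^3·0.2540^5 = +0.013537
d^4_{-2,-1}(0.5137) = +0.853352 -0.294346 +0.013537 = +0.572544
Attach z-rotation phases: D = e^{-i(-2)(3.7946)}·(+0.572544)·e^{-i(-1)(5.0873)} = +0.569075+0.062926i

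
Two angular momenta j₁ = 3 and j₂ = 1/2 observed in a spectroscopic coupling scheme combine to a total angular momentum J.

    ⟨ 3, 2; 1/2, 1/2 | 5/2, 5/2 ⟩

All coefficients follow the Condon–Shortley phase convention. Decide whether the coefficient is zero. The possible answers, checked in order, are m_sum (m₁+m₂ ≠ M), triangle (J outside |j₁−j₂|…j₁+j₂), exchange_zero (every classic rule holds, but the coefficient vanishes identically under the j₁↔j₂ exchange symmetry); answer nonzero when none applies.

nonzero

m-sum: m₁+m₂ = 2+1/2 = 5/2, M = 5/2  ✓
triangle: |j₁−j₂| = 5/2 ≤ J = 5/2 ≤ j₁+j₂ = 7/2  ✓
exchange: j₁≠j₂ or m₁≠m₂ — the exchange symmetry imposes no constraint here
value check: CG = −√(1/7) = -0.377964 ≠ 0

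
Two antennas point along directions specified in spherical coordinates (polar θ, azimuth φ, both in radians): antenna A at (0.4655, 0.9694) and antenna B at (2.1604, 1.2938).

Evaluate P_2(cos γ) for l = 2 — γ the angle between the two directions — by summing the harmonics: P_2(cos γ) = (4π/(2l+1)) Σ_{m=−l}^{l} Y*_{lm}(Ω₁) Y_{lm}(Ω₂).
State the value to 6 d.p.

Addition theorem: P_2(cos γ) = (4π/5) Σ_m Y*_{lm}(Ω₁) Y_{lm}(Ω₂), m = −2…2:
  term(m=-2) = +0.016548-0.012549i   from Y*(Ω₁)=-0.027999+0.072617i, Y(Ω₂)=-0.226937-0.140386i
  term(m=-1) = -0.104866+0.035264i   from Y*(Ω₁)=+0.175326+0.255507i, Y(Ω₂)=-0.097637+0.343425i
  term(m=+0) = -0.010062+0.000000i   from Y*(Ω₁)=+0.440144-0.000000i, Y(Ω₂)=-0.022862+0.000000i
  term(m=+1) = -0.104866-0.035264i   from Y*(Ω₁)=-0.175326+0.255507i, Y(Ω₂)=+0.097637+0.343425i
  term(m=+2) = +0.016548+0.012549i   from Y*(Ω₁)=-0.027999-0.072617i, Y(Ω₂)=-0.226937+0.140386i
Σ over m = -0.186697+0.000000i; ×(4π/5) → -0.469221+0.000000i. Real part: -0.469221

-0.469221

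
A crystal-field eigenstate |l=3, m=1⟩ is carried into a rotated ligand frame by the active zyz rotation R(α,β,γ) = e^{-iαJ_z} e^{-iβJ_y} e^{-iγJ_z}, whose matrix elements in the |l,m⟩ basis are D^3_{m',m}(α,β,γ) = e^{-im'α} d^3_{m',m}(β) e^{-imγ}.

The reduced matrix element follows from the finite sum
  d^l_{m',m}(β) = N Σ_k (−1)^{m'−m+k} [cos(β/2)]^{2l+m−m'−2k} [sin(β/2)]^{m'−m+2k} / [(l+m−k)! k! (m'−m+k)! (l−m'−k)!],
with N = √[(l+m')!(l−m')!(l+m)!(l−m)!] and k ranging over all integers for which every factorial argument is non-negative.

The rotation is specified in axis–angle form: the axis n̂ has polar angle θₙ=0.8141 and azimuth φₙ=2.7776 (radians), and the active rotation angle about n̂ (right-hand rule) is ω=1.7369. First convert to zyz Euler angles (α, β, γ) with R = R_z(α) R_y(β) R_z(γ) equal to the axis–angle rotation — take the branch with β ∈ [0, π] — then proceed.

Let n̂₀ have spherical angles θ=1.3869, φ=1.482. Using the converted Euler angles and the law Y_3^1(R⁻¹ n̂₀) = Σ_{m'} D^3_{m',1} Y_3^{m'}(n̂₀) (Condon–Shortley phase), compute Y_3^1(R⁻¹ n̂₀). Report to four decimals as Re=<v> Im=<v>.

Axis–angle → zyz. n̂ = (sinθₙcosφₙ, sinθₙsinφₙ, cosθₙ) = (-0.679470, +0.258856, +0.686523), ω = 1.7369.
R = I cosω + sinω [n̂]ₓ + (1−cosω) n̂n̂ᵀ gives
  R = [+0.372673, -0.882040, -0.288305; +0.472108, -0.087255, +0.877212; -0.798892, -0.463024, +0.383900]
β = atan2(√(R₁₃²+R₂₃²), R₃₃) = 1.176780; α = atan2(R₂₃, R₁₃) mod 2π = 1.888336; γ = atan2(R₃₂, −R₃₁) mod 2π = 5.757914
Need the full column D^3_{m',1} for m'=−3..3 at α=1.8883, β=1.1768, γ=5.7579.
cos(β/2)=0.831835, sin(β/2)=0.555022
d^3_{-3,1}: single k=4 term ⇒ +0.254309;  D = +0.253213-0.023593i
d^3_{-2,1}: k∈[3..4] ⇒ +0.622406 -0.138545 = +0.483861;  D = -0.193069-0.443673i
d^3_{-1,1}: k∈[2..4] ⇒ +0.884956 -0.525299 +0.029232 = +0.388890;  D = -0.290312+0.258754i
d^3_{0,1}: k∈[1..3] ⇒ +0.765752 -1.022717 +0.151768 = -0.105197;  D = -0.091015-0.052751i
d^3_{1,1}: k∈[0..2] ⇒ +0.331302 -1.179942 +0.393974 = -0.454665;  D = -0.093771+0.444890i
d^3_{2,1}: k∈[0..1] ⇒ -0.699033 +0.622406 = -0.076627;  D = +0.076166-0.008397i
d^3_{3,1}: single k=0 term ⇒ +0.571237;  D = +0.236753+0.519865i
Y_3^{m'}(θ=1.3869,φ=1.482) and Σ D·Y over m':
  (+0.2532-0.0236i)·(-0.1044+0.3825i)  (-0.1931-0.4437i)·(-0.1778-0.0319i)  (-0.2903+0.2588i)·(-0.0235+0.2636i)  (-0.0910-0.0528i)·(-0.1933+0.0000i)  (-0.0938+0.4449i)·(+0.0235+0.2636i)  (+0.0762-0.0084i)·(-0.1778+0.0319i)  (+0.2368+0.5199i)·(+0.1044+0.3825i)
Y_3^1(R⁻¹ n̂) = -0.347893+0.246427i

Re=-0.3479 Im=0.2464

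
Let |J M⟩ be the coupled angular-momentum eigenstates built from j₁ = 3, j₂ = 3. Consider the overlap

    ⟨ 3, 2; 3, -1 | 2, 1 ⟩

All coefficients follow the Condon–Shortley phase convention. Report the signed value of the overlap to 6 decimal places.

−√(5/28) = -0.422577

j₁+j₂−J=4  J+j₁−j₂=2  J−j₁+j₂=2  j₁+j₂+J+1=9
(j₁±m₁, j₂±m₂, J±M) = (5,1,2,4,3,1)
P² = 320/7
sum k=0..1:
  [0] +1/48 = 1/48
  [1] −1/12 = -1/12
S = -1/16
C² = P²·S² = 5/28 ; C = -0.422577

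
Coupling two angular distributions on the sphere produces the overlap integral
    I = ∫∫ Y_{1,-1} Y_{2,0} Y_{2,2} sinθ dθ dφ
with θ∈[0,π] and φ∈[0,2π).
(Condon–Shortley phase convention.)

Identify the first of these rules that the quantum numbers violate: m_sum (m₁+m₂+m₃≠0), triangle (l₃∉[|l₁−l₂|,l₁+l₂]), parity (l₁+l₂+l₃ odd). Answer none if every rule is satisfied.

m_sum

Σmᵢ = 1  ✗
l₃∈[|l₁−l₂|,l₁+l₂]=[1,3], have l₃=2
Σlᵢ = 5 ⇒ odd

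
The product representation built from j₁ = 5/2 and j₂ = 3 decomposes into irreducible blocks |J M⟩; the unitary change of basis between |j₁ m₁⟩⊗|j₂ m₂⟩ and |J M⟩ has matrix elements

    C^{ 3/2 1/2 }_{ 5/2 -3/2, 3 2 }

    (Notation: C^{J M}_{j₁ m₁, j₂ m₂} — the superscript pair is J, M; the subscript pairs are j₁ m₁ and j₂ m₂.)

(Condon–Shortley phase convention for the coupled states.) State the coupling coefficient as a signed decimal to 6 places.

−√(1/21) = -0.218218

j₁+j₂−J=4  J+j₁−j₂=1  J−j₁+j₂=2  j₁+j₂+J+1=8
(j₁±m₁, j₂±m₂, J±M) = (1,4,5,1,2,1)
P² = 192/7
sum k=3..4:
  [3] −1/12 = -1/12
  [4] +1/24 = 1/24
S = -1/24
C² = P²·S² = 1/21 ; C = -0.218218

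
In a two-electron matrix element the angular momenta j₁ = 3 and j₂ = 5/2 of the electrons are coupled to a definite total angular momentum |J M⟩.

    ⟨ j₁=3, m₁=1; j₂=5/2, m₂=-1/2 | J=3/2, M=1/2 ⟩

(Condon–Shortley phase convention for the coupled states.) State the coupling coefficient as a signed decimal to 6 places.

triangle: 4!·2!·1!/8! = 48/40320
(j±m)!: 4!·2!·2!·3!·2!·1! = 1152
prefactor² = (2J+1)·Δ·N² = 192/35
  k=1: −1/(1!·3!·1!·1!·1!·0!) = -1/6
  k=2: +1/(2!·2!·0!·0!·2!·1!) = 1/8
Σ = -1/24  ⇒  CG² = 192/35·(-1/24)² = 1/105
CG = −√(1/105) = -0.097590

−√(1/105) ≈ -0.097590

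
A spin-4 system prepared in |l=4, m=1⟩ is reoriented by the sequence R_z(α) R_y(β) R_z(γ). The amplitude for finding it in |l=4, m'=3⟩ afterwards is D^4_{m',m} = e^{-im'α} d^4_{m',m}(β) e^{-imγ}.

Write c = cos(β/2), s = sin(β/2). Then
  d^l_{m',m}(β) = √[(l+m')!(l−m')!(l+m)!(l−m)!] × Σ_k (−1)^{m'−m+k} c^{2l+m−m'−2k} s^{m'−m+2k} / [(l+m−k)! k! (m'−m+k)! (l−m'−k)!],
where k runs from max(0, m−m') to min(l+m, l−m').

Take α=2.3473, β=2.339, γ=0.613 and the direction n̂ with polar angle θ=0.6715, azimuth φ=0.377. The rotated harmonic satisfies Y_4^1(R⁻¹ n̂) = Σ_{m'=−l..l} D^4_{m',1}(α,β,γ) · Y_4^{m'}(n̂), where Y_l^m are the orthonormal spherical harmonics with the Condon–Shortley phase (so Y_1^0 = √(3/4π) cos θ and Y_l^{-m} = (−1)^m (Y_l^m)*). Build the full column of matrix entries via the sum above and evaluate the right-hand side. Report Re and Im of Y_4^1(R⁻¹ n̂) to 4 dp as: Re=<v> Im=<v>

Need the full column D^4_{m',1} for m'=−4..4 at α=2.3473, β=2.3390, γ=0.6130.
cos(β/2)=0.390612, sin(β/2)=0.920555
d^4_{-4,1}: single k=5 term ⇒ +0.294836;  D = -0.234968+0.178097i
d^4_{-3,1}: k∈[4..5] ⇒ +0.221157 -0.736989 = -0.515832;  D = -0.510365-0.074899i
d^4_{-2,1}: k∈[3..5] ⇒ +0.100321 -0.835781 +0.928392 = +0.192932;  D = -0.113788-0.155804i
d^4_{-1,1}: k∈[2..5] ⇒ +0.030100 -0.501537 +1.392778 -0.515703 = +0.405639;  D = -0.066028+0.400229i
d^4_{0,1}: k∈[1..4] ⇒ +0.005712 -0.190346 +1.057189 -0.978611 = -0.106056;  D = -0.086746+0.061017i
d^4_{1,1}: k∈[0..3] ⇒ +0.000542 -0.045151 +0.501537 -0.928519 = -0.471590;  D = +0.463862+0.085028i
d^4_{2,1}: k∈[0..2] ⇒ -0.005419 +0.150482 -0.557188 = -0.412125;  D = -0.231071-0.341252i
d^4_{3,1}: k∈[0..1] ⇒ +0.023892 -0.221157 = -0.197266;  D = -0.039013+0.193369i
d^4_{4,1}: single k=0 term ⇒ -0.053085;  D = +0.044478-0.028977i
Y_4^{m'}(θ=0.6715,φ=0.377) and Σ D·Y over m':
  (-0.2350+0.1781i)·(+0.0042-0.0662i)  (-0.5104-0.0749i)·(+0.1005-0.2135i)  (-0.1138-0.1558i)·(+0.3106-0.2917i)  (-0.0660+0.4002i)·(+0.2765-0.1095i)  (-0.0867+0.0610i)·(-0.2369+0.0000i)  (+0.4639+0.0850i)·(-0.2765-0.1095i)  (-0.2311-0.3413i)·(+0.3106+0.2917i)  (-0.0390+0.1934i)·(-0.1005-0.2135i)  (+0.0445-0.0290i)·(+0.0042+0.0662i)
Y_4^1(R⁻¹ n̂) = -0.135003-0.049975i

Re=-0.1350 Im=-0.0500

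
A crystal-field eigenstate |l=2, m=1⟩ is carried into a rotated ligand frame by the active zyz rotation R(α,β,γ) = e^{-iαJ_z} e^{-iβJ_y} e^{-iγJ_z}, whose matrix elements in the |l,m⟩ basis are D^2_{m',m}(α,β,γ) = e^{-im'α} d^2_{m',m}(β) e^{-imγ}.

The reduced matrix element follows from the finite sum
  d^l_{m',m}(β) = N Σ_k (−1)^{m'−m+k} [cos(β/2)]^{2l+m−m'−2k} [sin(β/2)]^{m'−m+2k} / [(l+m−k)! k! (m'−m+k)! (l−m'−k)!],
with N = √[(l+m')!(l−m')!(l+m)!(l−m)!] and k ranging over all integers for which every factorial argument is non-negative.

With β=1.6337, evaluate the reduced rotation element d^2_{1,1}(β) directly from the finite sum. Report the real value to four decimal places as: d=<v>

d^2_{1,1}(β=1.6337) via the finite sum:
Half-angle: c=0.684521, s=0.728993. N=√(6·1·6·1)=6.000000
k: max(0,(1)−(1))=0 … min(2+(1),2−(1))=1
  k=0: (−1)^0·6.0000/(6)·0.6845^4·0.7290^0 = +0.219557
  k=1: (−1)^1·6.0000/(2)·0.6845^2·0.7290^2 = -0.747036
d^2_{1,1}(1.6337) = +0.219557 -0.747036 = -0.527479

d=-0.5275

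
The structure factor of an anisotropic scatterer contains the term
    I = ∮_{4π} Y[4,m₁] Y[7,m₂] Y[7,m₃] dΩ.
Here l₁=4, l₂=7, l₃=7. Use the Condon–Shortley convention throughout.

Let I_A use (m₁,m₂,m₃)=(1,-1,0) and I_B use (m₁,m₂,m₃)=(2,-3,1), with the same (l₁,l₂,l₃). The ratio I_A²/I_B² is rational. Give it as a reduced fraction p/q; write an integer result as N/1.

l's match ⇒ only the (l;m) 3-j factors differ between A and B.
A: triangle coeff Δ(4,7,7) = 1/58198140; Σ_t [0,3]: t=0:+1/2488320 t=1:−1/345600 t=2:+1/414720 t=3:−1/4354560 = -1/3225600; (3j)²=81/92378 [(4 7 7; 1 -1 0)], sign=+1
B: triangle coeff Δ(4,7,7) = 1/58198140; Σ_t [0,2]: t=0:+1/1658880 t=1:−1/1088640 t=2:+1/7741440 = -13/69672960; (3j)²=325/149226 [(4 7 7; 2 -3 1)], sign=-1
I_A²/I_B² = (81/92378)/(325/149226) = 1701/4225

1701/4225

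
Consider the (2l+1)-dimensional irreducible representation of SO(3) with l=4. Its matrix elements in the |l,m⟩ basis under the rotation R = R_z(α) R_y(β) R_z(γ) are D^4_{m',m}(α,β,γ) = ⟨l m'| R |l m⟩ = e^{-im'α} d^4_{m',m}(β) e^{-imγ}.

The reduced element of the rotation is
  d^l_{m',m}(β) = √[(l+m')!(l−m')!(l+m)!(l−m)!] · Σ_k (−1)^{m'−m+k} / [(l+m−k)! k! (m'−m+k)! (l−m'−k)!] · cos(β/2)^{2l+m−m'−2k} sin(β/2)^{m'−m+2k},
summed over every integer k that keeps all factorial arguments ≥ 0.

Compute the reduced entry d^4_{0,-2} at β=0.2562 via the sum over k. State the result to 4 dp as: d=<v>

d^4_{0,-2}(β=0.2562) via the finite sum:
With c≡cos(β/2)=0.991806 and s≡sin(β/2)=0.127750, N=[24·24·2·720]^{1/2}=910.735966
Admissible k: 0..2 (factorial args all ≥0)
  k=0: (−1)^2·910.7360/(96)·0.9918^6·0.1277^2 = +0.147368
  k=1: (−1)^3·910.7360/(36)·0.9918^4·0.1277^4 = -0.006520
  k=2: (−1)^4·910.7360/(96)·0.9918^2·0.1277^6 = +0.000041
d^4_{0,-2}(0.2562) = +0.147368 -0.006520 +0.000041 = +0.140889

d=0.1409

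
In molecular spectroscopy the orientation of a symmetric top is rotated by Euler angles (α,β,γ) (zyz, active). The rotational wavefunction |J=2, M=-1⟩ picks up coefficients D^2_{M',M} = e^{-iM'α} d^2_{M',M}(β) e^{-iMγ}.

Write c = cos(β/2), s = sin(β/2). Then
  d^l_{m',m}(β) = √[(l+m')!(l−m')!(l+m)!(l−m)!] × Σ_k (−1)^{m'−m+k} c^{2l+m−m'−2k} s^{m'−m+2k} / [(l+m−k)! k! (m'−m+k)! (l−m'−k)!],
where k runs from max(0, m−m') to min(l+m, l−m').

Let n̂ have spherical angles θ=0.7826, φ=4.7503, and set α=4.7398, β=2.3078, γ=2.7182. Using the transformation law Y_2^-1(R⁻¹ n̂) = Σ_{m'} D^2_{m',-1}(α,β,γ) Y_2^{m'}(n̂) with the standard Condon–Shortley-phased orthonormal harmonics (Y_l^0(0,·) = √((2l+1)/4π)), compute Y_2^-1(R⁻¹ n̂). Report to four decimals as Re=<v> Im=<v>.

Re=0.0322 Im=-0.0142

Need the full column D^2_{m',-1} for m'=−2..2 at α=4.7398, β=2.3078, γ=2.7182.
cos(β/2)=0.404925, sin(β/2)=0.914350
d^2_{-2,-1}: single k=1 term ⇒ +0.121413;  D = +0.113259-0.043743i
d^2_{-1,-1}: k∈[0..1] ⇒ +0.026884 -0.411239 = -0.384355;  D = -0.148251-0.354613i
d^2_{0,-1}: k∈[0..1] ⇒ -0.148700 +0.758206 = +0.609506;  D = -0.555687+0.250419i
d^2_{1,-1}: k∈[0..1] ⇒ +0.411239 -0.698956 = -0.287717;  D = +0.125355+0.258973i
d^2_{2,-1}: single k=0 term ⇒ -0.619073;  D = -0.549624+0.284894i
Y_2^{m'}(θ=0.7826,φ=4.7503) and Σ D·Y over m':
  (+0.1133-0.0437i)·(-0.1915+0.0145i)  (-0.1483-0.3546i)·(+0.0146+0.3860i)  (-0.5557+0.2504i)·(+0.1603+0.0000i)  (+0.1254+0.2590i)·(-0.0146+0.3860i)  (-0.5496+0.2849i)·(-0.1915-0.0145i)
Y_2^-1(R⁻¹ n̂) = +0.032156-0.014205i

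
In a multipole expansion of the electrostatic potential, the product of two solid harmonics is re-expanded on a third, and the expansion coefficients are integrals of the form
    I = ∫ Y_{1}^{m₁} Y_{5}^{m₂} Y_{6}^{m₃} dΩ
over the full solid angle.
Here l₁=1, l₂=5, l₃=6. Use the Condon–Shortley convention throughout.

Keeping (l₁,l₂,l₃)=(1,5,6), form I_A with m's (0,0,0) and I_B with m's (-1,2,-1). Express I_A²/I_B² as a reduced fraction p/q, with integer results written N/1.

l's match ⇒ only the (l;m) 3-j factors differ between A and B.
A: triangle coeff Δ(1,5,6) = 1/858; Σ_t [0,0]: t=0:+1/14400 = 1/14400; (3j)²=6/143 [(1 5 6; 0 0 0)], sign=+1
B: triangle coeff Δ(1,5,6) = 1/858; Σ_t [0,0]: t=0:+1/60480 = 1/60480; (3j)²=5/429 [(1 5 6; -1 2 -1)], sign=-1
I_A²/I_B² = (6/143)/(5/429) = 18/5

18/5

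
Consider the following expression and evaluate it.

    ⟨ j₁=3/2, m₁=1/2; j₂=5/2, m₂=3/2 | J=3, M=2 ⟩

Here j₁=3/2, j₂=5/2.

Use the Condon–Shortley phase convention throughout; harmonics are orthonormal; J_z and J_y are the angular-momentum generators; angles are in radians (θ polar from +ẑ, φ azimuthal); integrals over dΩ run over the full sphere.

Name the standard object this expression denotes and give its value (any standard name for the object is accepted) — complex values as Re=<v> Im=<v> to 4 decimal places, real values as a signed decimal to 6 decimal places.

Clebsch–Gordan coefficient, −√(1/12) ≈ -0.288675

This is a Clebsch–Gordan (vector-coupling) coefficient.
triangle: 1!*2!*4!/8! = 48/40320
(j±m)!: 2!*1!*4!*1!*5!*1! = 5760
prefactor² = (2J+1)*Δ*N² = 48
  k=0: +1/(0!*1!*1!*4!*1!*0!) = 1/24
  k=1: −1/(1!*0!*0!*3!*2!*1!) = -1/12
Σ = -1/24  ⇒  CG² = 48*(-1/24)² = 1/12
CG = −√(1/12) = -0.288675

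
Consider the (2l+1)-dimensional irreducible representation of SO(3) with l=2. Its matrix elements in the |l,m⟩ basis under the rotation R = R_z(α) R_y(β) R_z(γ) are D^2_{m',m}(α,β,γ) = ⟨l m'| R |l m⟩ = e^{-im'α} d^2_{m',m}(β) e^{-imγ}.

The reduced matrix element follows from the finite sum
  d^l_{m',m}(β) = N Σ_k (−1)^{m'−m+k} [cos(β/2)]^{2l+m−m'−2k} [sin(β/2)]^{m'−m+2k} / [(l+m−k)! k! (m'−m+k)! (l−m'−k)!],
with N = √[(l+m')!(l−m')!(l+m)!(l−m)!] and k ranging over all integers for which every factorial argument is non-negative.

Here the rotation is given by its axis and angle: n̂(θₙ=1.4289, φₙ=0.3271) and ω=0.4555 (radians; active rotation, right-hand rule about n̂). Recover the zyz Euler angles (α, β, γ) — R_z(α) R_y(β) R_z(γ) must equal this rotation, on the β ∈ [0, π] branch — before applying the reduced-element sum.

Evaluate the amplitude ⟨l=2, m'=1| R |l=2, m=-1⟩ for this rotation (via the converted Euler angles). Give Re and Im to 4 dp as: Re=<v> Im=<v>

Re=-0.1110 Im=0.0851

Axis–angle → zyz. n̂ = (sinθₙcosφₙ, sinθₙsinφₙ, cosθₙ) = (+0.937461, +0.318069, +0.141421), ω = 0.4555.
R = I cosω + sinω [n̂]ₓ + (1−cosω) n̂n̂ᵀ gives
  R = [+0.987646, -0.031811, +0.153439; +0.092614, +0.908356, -0.407813; -0.126405, +0.416986, +0.900080]
β = atan2(√(R₁₃²+R₂₃²), R₃₃) = 0.450842; α = atan2(R₂₃, R₁₃) mod 2π = 5.072254; γ = atan2(R₃₂, −R₃₁) mod 2π = 1.276462
First d^2_{1,-1}(β=0.4508), then the phase factors e^{-i(1)α} and e^{-i(-1)γ}:
With c≡cos(β/2)=0.974700 and s≡sin(β/2)=0.223517, N=[6·1·1·6]^{1/2}=6.000000
k∈{0,1} keeps every argument non-negative
  k=0: (−1)^2·6.0000/(2)·0.9747^2·0.2235^2 = +0.142392
  k=1: (−1)^3·6.0000/(6)·0.9747^0·0.2235^4 = -0.002496
d^2_{1,-1}(0.4508) = +0.142392 -0.002496 = +0.139896
Attach z-rotation phases: D = e^{-i(1)(5.0723)}·(+0.139896)·e^{-i(-1)(1.2765)} = -0.111012+0.085130i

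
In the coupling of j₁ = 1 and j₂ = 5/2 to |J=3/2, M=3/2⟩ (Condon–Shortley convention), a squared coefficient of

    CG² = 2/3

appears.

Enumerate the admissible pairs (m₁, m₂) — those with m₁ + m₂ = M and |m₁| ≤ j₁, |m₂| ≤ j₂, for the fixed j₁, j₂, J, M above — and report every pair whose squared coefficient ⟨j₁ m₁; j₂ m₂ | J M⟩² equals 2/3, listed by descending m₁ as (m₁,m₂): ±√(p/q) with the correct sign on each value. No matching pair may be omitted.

Admissible pairs with m₁+m₂ = M = 3/2: (-1,5/2), (0,3/2), (1,1/2)
  (m₁,m₂)=(1,1/2): CG² = 1/15, CG = +√(1/15)
  (m₁,m₂)=(0,3/2): CG² = 4/15, CG = −√(4/15)
  (m₁,m₂)=(-1,5/2): CG² = 2/3, CG = +√(2/3)   ← matches the target
Pairs with CG² = 2/3: (-1,5/2): +√(2/3)

(-1,5/2): +√(2/3)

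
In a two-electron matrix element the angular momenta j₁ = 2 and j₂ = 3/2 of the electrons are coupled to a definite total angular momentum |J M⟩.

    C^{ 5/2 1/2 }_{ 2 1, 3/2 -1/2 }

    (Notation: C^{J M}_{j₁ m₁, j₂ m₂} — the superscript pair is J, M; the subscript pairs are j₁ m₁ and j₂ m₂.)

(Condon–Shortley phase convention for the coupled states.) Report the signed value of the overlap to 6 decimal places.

triangle: 1!×3!×2!/7! = 12/5040
(j±m)!: 3!×1!×1!×2!×3!×2! = 144
prefactor² = (2J+1)×Δ×N² = 72/35
  k=0: +1/(0!×1!×1!×1!×2!×1!) = 1/2
  k=1: −1/(1!×0!×0!×0!×3!×2!) = -1/12
Σ = 5/12  ⇒  CG² = 72/35×(5/12)² = 5/14
CG = +√(5/14) = +0.597614

+0.597614  (= +√(5/14))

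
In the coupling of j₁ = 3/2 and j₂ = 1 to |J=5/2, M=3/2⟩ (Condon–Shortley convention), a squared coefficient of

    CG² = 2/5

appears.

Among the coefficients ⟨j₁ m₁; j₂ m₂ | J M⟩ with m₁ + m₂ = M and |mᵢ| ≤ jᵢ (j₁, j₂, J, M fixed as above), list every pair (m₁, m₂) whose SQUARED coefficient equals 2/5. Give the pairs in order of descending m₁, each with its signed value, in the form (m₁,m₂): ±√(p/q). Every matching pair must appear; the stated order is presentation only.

(3/2,0): +√(2/5)

Admissible pairs with m₁+m₂ = M = 3/2: (1/2,1), (3/2,0)
  (m₁,m₂)=(3/2,0): CG² = 2/5, CG = +√(2/5)   ← matches the target
  (m₁,m₂)=(1/2,1): CG² = 3/5, CG = +√(3/5)
Pairs with CG² = 2/5: (3/2,0): +√(2/5)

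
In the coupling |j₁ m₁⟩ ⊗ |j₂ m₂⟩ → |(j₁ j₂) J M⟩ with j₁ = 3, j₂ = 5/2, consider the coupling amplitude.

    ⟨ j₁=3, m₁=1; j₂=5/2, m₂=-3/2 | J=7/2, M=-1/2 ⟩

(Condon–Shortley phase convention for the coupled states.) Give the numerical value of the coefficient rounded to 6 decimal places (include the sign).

+√(8/63) ≈ +0.356348

triangle: 2!×4!×3!/10! = 288/3628800
(j±m)!: 4!×2!×1!×4!×3!×4! = 165888
prefactor² = (2J+1)×Δ×N² = 18432/175
  k=0: +1/(0!×2!×2!×1!×2!×2!) = 1/16
  k=1: −1/(1!×1!×1!×0!×3!×3!) = -1/36
Σ = 5/144  ⇒  CG² = 18432/175×(5/144)² = 8/63
CG = +√(8/63) = +0.356348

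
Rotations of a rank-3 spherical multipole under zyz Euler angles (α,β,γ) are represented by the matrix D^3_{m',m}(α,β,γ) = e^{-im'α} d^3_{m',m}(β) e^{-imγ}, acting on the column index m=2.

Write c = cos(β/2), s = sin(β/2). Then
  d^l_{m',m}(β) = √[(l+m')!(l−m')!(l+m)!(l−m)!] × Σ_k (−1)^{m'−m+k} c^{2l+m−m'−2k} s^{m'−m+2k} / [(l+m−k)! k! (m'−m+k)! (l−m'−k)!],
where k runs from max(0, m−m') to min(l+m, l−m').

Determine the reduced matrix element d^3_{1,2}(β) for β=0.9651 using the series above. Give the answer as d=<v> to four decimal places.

d^3_{1,2}(β=0.9651) via the finite sum:
c=cos(0.965100/2)=0.885815, s=sin(0.965100/2)=0.464040; N=√[24·2·120·1]=75.894664
k∈{1,2} keeps every argument non-negative
  k=1: (−1)^0·75.8947/(24)·0.8858^5·0.4640^1 = +0.800330
  k=2: (−1)^1·75.8947/(12)·0.8858^3·0.4640^3 = -0.439262
d^3_{1,2}(0.9651) = +0.800330 -0.439262 = +0.361068

d=0.3611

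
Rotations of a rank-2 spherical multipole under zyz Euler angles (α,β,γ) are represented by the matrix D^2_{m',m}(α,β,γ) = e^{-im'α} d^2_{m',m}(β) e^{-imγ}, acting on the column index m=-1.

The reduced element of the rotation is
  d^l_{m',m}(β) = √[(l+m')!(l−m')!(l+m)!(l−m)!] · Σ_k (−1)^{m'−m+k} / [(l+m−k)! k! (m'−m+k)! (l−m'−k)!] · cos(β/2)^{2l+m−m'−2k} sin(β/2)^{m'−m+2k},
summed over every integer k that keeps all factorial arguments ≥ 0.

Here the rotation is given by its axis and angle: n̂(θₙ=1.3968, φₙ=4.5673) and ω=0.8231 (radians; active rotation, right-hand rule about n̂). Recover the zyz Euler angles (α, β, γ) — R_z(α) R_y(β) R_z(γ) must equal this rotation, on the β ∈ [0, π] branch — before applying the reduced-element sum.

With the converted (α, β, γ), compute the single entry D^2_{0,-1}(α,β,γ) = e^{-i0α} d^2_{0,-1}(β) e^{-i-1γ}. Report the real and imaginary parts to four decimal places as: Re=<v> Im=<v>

Re=0.5968 Im=0.1338

Axis–angle → zyz. n̂ = (sinθₙcosφₙ, sinθₙsinφₙ, cosθₙ) = (-0.142397, -0.974552, +0.173120), ω = 0.8231.
R = I cosω + sinω [n̂]ₓ + (1−cosω) n̂n̂ᵀ gives
  R = [+0.686441, -0.082527, -0.722487; +0.171356, +0.983918, +0.050417; +0.706708, -0.158411, +0.689543]
β = atan2(√(R₁₃²+R₂₃²), R₃₃) = 0.809938; α = atan2(R₂₃, R₁₃) mod 2π = 3.071923; γ = atan2(R₃₂, −R₃₁) mod 2π = 3.362101
D^2_{0,-1}(3.0719,0.8099,3.3621) = e^{-i·0·3.0719}·d^2_{0,-1}(0.8099)·e^{-i·-1·3.3621}. Compute d first:
With c≡cos(β/2)=0.919115 and s≡sin(β/2)=0.393990, N=[2·2·1·6]^{1/2}=4.898979
Admissible k: 0..1 (factorial args all ≥0)
  k=0: (−1)^1·4.8990/(2)·0.9191^3·0.3940^1 = -0.749325
  k=1: (−1)^2·4.8990/(2)·0.9191^1·0.3940^3 = +0.137690
d^2_{0,-1}(0.8099) = -0.749325 +0.137690 = -0.611635
Phases: e^{-i·(0)·3.0719}=+1.000000+0.000000i, e^{-i·(-1)·3.3621}=-0.975786-0.218725i ⇒ D=+0.596825+0.133780i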